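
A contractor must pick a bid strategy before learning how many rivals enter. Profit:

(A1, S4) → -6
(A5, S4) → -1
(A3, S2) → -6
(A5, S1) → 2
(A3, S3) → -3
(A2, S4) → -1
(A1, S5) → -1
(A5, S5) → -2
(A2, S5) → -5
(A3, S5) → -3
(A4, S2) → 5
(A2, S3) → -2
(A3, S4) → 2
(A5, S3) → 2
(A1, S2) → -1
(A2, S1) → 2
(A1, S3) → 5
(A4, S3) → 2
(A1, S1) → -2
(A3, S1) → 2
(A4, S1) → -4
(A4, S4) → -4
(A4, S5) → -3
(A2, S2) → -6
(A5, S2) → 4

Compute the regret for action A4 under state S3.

Best payoff under S3 is 5.
Regret = 5 − 2 = 3.

3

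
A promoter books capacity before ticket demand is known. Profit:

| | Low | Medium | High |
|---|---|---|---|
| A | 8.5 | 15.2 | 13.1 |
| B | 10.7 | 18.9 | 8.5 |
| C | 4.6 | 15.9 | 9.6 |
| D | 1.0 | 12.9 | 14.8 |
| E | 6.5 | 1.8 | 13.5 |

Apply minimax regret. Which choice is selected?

Column bests: Low=10.7, Medium=18.9, High=14.8.
A regrets: 2.2, 3.7, 1.7 → max 3.7
B regrets: 0.0, 0.0, 6.3 → max 6.3
C regrets: 6.1, 3.0, 5.2 → max 6.1
D regrets: 9.7, 6.0, 0.0 → max 9.7
E regrets: 4.2, 17.1, 1.3 → max 17.1
Smallest max regret = 3.7 → A.

A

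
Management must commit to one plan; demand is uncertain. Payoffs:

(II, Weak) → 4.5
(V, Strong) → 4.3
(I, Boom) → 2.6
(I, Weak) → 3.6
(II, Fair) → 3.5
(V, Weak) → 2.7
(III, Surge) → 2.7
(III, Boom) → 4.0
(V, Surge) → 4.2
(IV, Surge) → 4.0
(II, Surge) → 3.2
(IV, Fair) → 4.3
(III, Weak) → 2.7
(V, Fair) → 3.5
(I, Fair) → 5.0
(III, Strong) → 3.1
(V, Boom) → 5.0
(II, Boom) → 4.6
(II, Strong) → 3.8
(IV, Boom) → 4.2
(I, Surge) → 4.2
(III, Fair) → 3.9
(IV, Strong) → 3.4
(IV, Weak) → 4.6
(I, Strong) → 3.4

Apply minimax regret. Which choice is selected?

Column bests: Weak=4.6, Fair=5.0, Strong=4.3, Boom=5.0, Surge=4.2.
I regrets: 1.0, 0.0, 0.9, 2.4, 0.0 → max 2.4
II regrets: 0.1, 1.5, 0.5, 0.4, 1.0 → max 1.5
III regrets: 1.9, 1.1, 1.2, 1.0, 1.5 → max 1.9
IV regrets: 0.0, 0.7, 0.9, 0.8, 0.2 → max 0.9
V regrets: 1.9, 1.5, 0.0, 0.0, 0.0 → max 1.9
Smallest max regret = 0.9 → IV.

IV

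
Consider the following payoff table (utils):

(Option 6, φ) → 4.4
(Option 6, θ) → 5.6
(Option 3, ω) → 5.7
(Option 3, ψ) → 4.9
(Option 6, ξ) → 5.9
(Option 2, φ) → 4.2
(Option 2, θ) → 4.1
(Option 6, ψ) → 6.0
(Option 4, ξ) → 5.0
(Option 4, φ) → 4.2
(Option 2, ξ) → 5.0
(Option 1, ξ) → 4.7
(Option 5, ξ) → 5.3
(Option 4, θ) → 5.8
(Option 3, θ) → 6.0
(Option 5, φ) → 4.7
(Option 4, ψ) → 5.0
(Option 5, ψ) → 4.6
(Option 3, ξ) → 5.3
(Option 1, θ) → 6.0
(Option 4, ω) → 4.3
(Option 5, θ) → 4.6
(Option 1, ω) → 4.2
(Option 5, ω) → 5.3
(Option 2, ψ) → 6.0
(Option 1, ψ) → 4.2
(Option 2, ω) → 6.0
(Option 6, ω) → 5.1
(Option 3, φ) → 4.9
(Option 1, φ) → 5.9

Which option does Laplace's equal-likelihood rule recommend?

Row averages: Option 1=5, Option 2=5.06, Option 3=5.36, Option 4=4.86, Option 5=4.9, Option 6=5.4
Highest average = 5.4 → Option 6.

Option 6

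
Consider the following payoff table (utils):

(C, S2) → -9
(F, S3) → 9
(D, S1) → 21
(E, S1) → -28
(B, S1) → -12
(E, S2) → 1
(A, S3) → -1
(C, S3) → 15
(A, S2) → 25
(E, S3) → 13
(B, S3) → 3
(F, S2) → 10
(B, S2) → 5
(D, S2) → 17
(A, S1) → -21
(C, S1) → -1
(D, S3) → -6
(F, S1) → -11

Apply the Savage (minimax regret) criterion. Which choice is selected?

D

Column bests: S1=21, S2=25, S3=15.
A regrets: 42, 0, 16 → max 42
B regrets: 33, 20, 12 → max 33
C regrets: 22, 34, 0 → max 34
D regrets: 0, 8, 21 → max 21
E regrets: 49, 24, 2 → max 49
F regrets: 32, 15, 6 → max 32
Smallest max regret = 21 → D.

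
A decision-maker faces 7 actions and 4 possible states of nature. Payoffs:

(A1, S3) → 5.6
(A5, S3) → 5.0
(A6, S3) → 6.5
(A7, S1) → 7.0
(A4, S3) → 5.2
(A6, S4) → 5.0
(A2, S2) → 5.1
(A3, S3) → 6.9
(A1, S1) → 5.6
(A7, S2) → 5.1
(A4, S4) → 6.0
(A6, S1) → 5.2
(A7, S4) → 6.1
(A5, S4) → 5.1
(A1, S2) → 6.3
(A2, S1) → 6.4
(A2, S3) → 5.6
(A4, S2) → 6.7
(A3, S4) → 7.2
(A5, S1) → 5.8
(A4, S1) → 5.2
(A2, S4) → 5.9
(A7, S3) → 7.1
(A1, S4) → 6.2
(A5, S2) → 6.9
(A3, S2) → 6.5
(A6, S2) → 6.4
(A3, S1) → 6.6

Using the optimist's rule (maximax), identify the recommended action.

Row maxima: A1=6.3, A2=6.4, A3=7.2, A4=6.7, A5=6.9, A6=6.5, A7=7.1
Best best-case = 7.2 → A3.

A3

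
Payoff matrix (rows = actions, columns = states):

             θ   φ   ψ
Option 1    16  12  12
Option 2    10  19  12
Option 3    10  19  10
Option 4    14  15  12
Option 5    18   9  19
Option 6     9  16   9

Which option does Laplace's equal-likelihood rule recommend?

Option 5

Row averages: Option 1=40/3, Option 2=41/3, Option 3=13, Option 4=41/3, Option 5=46/3, Option 6=34/3
Highest average = 46/3 → Option 5.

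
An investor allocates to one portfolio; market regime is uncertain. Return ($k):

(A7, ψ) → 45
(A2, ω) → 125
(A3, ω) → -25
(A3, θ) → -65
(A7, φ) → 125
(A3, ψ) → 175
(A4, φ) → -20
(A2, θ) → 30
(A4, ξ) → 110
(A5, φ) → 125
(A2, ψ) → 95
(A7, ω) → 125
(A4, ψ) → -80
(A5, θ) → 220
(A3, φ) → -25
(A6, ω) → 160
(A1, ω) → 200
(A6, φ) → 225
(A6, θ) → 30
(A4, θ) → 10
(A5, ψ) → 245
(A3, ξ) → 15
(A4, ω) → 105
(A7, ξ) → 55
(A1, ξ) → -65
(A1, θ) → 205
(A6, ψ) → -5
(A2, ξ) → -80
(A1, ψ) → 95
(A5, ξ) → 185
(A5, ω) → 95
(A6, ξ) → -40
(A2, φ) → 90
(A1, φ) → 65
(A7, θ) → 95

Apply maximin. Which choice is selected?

A5

Row minima: A1=-65, A2=-80, A3=-65, A4=-80, A5=95, A6=-40, A7=45
Best worst-case = 95 → A5.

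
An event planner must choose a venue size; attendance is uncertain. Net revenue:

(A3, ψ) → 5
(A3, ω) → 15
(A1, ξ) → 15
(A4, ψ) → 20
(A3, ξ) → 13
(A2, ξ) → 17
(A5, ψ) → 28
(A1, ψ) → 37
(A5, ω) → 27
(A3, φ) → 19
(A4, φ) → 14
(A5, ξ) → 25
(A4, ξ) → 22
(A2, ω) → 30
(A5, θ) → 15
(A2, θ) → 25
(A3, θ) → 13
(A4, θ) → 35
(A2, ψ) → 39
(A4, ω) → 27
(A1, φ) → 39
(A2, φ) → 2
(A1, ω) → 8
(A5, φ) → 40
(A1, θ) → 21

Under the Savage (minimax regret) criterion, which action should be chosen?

Column bests: θ=35, φ=40, ψ=39, ω=30, ξ=25.
A1 regrets: 14, 1, 2, 22, 10 → max 22
A2 regrets: 10, 38, 0, 0, 8 → max 38
A3 regrets: 22, 21, 34, 15, 12 → max 34
A4 regrets: 0, 26, 19, 3, 3 → max 26
A5 regrets: 20, 0, 11, 3, 0 → max 20
Smallest max regret = 20 → A5.

A5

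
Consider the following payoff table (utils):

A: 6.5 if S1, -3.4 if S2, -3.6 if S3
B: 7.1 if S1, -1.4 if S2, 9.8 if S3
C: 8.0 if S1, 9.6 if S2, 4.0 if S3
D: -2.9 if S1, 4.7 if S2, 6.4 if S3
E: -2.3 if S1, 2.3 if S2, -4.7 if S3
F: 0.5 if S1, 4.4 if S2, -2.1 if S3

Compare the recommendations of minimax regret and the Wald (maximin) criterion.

minimax regret → C; maximin → C (agree)

Column bests: S1=8.0, S2=9.6, S3=9.8.
A regrets: 1.5, 13.0, 13.4 → max 13.4
B regrets: 0.9, 11.0, 0.0 → max 11.0
C regrets: 0.0, 0.0, 5.8 → max 5.8
D regrets: 10.9, 4.9, 3.4 → max 10.9
E regrets: 10.3, 7.3, 14.5 → max 14.5
F regrets: 7.5, 5.2, 11.9 → max 11.9
Smallest max regret = 5.8 → C.
Row minima: A=-3.6, B=-1.4, C=4.0, D=-2.9, E=-4.7, F=-2.1
Best worst-case = 4.0 → C.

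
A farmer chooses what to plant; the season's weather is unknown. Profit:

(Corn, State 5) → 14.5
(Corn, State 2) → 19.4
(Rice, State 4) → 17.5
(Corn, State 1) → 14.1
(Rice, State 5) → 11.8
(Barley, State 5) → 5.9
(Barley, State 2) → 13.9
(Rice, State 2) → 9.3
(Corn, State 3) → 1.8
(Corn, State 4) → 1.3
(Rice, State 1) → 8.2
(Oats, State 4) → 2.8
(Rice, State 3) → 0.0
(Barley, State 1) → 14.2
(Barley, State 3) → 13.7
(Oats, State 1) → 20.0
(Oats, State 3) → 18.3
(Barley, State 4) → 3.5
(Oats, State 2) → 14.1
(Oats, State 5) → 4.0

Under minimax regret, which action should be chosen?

Barley

Column bests: State 1=20.0, State 2=19.4, State 3=18.3, State 4=17.5, State 5=14.5.
Oats regrets: 0.0, 5.3, 0.0, 14.7, 10.5 → max 14.7
Barley regrets: 5.8, 5.5, 4.6, 14.0, 8.6 → max 14.0
Rice regrets: 11.8, 10.1, 18.3, 0.0, 2.7 → max 18.3
Corn regrets: 5.9, 0.0, 16.5, 16.2, 0.0 → max 16.5
Smallest max regret = 14.0 → Barley.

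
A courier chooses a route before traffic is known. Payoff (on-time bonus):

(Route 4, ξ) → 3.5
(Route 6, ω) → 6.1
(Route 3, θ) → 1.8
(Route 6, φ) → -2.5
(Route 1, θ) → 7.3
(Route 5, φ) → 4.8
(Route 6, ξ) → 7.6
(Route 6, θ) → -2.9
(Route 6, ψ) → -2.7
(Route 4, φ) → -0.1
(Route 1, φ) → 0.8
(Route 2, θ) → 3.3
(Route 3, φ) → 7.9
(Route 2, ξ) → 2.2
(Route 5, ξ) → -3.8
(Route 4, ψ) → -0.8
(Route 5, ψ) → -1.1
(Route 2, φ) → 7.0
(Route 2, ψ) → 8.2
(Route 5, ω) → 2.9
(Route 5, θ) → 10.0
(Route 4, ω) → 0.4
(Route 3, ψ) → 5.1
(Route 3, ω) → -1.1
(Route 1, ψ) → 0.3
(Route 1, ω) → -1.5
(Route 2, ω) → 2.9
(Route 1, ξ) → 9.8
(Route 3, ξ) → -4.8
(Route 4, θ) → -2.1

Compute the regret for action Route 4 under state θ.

12.1

Best payoff under θ is 10.0.
Regret = 10.0 − (-2.1) = 12.1.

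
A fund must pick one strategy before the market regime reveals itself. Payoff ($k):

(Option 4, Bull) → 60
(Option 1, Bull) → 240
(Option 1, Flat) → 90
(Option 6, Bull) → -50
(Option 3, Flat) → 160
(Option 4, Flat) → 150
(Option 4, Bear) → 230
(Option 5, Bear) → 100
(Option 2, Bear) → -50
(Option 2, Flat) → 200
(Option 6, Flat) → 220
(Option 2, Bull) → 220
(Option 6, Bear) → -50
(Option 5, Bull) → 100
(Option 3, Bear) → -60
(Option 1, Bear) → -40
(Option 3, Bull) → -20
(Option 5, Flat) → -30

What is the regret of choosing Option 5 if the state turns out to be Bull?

140

Best payoff under Bull is 240.
Regret = 240 − 100 = 140.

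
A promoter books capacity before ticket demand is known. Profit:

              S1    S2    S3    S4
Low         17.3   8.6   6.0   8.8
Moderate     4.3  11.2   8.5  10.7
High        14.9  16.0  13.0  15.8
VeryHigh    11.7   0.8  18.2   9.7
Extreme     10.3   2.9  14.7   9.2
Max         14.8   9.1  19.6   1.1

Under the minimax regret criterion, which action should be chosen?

Column bests: S1=17.3, S2=16.0, S3=19.6, S4=15.8.
Low regrets: 0.0, 7.4, 13.6, 7.0 → max 13.6
Moderate regrets: 13.0, 4.8, 11.1, 5.1 → max 13.0
High regrets: 2.4, 0.0, 6.6, 0.0 → max 6.6
VeryHigh regrets: 5.6, 15.2, 1.4, 6.1 → max 15.2
Extreme regrets: 7.0, 13.1, 4.9, 6.6 → max 13.1
Max regrets: 2.5, 6.9, 0.0, 14.7 → max 14.7
Smallest max regret = 6.6 → High.

High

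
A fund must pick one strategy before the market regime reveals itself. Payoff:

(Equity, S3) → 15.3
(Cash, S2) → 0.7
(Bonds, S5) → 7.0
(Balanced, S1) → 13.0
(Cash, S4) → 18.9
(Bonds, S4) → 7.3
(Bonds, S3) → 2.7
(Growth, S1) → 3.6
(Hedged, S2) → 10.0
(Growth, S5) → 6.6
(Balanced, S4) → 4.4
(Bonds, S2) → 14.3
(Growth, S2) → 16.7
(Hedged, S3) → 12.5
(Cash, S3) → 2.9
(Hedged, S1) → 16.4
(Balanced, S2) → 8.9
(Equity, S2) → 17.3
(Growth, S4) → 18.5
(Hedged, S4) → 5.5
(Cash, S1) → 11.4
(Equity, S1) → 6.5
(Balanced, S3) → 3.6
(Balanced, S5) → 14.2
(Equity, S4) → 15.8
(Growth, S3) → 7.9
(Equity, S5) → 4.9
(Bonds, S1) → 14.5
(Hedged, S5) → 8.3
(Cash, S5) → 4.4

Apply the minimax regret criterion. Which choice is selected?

Equity

Column bests: S1=16.4, S2=17.3, S3=15.3, S4=18.9, S5=14.2.
Cash regrets: 5.0, 16.6, 12.4, 0.0, 9.8 → max 16.6
Equity regrets: 9.9, 0.0, 0.0, 3.1, 9.3 → max 9.9
Hedged regrets: 0.0, 7.3, 2.8, 13.4, 5.9 → max 13.4
Growth regrets: 12.8, 0.6, 7.4, 0.4, 7.6 → max 12.8
Bonds regrets: 1.9, 3.0, 12.6, 11.6, 7.2 → max 12.6
Balanced regrets: 3.4, 8.4, 11.7, 14.5, 0.0 → max 14.5
Smallest max regret = 9.9 → Equity.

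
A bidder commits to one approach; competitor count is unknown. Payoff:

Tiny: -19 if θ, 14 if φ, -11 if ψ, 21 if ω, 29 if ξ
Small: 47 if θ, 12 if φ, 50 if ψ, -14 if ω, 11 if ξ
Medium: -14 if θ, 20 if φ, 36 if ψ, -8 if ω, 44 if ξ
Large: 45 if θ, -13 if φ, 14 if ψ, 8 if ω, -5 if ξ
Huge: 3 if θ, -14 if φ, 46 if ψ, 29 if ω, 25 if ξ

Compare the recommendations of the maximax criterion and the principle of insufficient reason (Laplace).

maximax → Small; laplace → Small (agree)

Row maxima: Tiny=29, Small=50, Medium=44, Large=45, Huge=46
Best best-case = 50 → Small.
Row averages: Tiny=6.8, Small=21.2, Medium=15.6, Large=9.8, Huge=17.8
Highest average = 21.2 → Small.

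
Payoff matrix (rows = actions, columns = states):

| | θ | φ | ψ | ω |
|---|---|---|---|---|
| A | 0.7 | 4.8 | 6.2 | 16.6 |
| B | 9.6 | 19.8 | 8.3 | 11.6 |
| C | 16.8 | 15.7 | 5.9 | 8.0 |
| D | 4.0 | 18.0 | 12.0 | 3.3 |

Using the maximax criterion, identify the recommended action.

Row maxima: A=16.6, B=19.8, C=16.8, D=18.0
Best best-case = 19.8 → B.

B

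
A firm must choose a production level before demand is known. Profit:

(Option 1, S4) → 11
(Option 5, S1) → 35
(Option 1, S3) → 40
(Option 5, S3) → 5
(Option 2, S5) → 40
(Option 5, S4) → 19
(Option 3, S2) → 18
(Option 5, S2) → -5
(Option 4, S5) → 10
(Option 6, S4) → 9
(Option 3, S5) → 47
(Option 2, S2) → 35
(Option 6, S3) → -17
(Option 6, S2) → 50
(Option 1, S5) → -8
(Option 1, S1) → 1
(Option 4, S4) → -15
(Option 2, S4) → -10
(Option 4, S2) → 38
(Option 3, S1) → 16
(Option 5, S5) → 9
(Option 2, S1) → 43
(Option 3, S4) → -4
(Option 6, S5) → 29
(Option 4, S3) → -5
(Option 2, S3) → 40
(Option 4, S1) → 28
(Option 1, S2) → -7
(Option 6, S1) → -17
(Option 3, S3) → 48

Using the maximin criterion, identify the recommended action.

Row minima: Option 1=-8, Option 2=-10, Option 3=-4, Option 4=-15, Option 5=-5, Option 6=-17
Best worst-case = -4 → Option 3.

Option 3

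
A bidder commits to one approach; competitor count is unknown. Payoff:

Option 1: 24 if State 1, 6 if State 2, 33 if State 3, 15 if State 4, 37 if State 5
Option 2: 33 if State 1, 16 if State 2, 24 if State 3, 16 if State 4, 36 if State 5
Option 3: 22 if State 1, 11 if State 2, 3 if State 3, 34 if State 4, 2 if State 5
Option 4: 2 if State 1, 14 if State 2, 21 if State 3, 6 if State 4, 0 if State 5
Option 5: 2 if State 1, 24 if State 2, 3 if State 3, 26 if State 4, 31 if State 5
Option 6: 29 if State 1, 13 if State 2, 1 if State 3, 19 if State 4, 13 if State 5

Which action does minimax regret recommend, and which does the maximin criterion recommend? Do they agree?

Column bests: State 1=33, State 2=24, State 3=33, State 4=34, State 5=37.
Option 1 regrets: 9, 18, 0, 19, 0 → max 19
Option 2 regrets: 0, 8, 9, 18, 1 → max 18
Option 3 regrets: 11, 13, 30, 0, 35 → max 35
Option 4 regrets: 31, 10, 12, 28, 37 → max 37
Option 5 regrets: 31, 0, 30, 8, 6 → max 31
Option 6 regrets: 4, 11, 32, 15, 24 → max 32
Smallest max regret = 18 → Option 2.
Row minima: Option 1=6, Option 2=16, Option 3=2, Option 4=0, Option 5=2, Option 6=1
Best worst-case = 16 → Option 2.

minimax regret → Option 2; maximin → Option 2 (agree)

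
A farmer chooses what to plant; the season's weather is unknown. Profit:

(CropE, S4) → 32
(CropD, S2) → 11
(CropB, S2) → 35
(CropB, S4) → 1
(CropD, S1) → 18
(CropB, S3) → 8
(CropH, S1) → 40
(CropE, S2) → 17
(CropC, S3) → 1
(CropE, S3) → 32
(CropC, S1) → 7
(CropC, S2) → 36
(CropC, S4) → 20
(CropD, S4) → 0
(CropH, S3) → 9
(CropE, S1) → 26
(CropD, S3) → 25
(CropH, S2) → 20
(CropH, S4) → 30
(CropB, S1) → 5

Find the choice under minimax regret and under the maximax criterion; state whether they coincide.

Column bests: S1=40, S2=36, S3=32, S4=32.
CropD regrets: 22, 25, 7, 32 → max 32
CropC regrets: 33, 0, 31, 12 → max 33
CropE regrets: 14, 19, 0, 0 → max 19
CropB regrets: 35, 1, 24, 31 → max 35
CropH regrets: 0, 16, 23, 2 → max 23
Smallest max regret = 19 → CropE.
Row maxima: CropD=25, CropC=36, CropE=32, CropB=35, CropH=40
Best best-case = 40 → CropH.

minimax regret → CropE; maximax → CropH (disagree)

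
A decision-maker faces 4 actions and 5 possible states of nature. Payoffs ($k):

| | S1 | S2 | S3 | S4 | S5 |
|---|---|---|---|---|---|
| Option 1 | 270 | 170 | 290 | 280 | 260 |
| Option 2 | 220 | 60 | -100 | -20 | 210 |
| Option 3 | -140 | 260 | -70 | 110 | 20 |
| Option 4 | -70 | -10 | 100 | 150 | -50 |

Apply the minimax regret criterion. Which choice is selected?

Option 1

Column bests: S1=270, S2=260, S3=290, S4=280, S5=260.
Option 1 regrets: 0, 90, 0, 0, 0 → max 90
Option 2 regrets: 50, 200, 390, 300, 50 → max 390
Option 3 regrets: 410, 0, 360, 170, 240 → max 410
Option 4 regrets: 340, 270, 190, 130, 310 → max 340
Smallest max regret = 90 → Option 1.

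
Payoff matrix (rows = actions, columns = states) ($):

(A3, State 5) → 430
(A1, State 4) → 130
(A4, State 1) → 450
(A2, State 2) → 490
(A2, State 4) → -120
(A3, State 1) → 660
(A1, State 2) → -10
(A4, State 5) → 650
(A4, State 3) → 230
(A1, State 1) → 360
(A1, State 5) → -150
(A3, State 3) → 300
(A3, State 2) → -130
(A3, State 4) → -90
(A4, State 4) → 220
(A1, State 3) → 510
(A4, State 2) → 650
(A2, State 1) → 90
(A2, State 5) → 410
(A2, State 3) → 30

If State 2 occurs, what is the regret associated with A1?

Best payoff under State 2 is 650.
Regret = 650 − (-10) = 660.

660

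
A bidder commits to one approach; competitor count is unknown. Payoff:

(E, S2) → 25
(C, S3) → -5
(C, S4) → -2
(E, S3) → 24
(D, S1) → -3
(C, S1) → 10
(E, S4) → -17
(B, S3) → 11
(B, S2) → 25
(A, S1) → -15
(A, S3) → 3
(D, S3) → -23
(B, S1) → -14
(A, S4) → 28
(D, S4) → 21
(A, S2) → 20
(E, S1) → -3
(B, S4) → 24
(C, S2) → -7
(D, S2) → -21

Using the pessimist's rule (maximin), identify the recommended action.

C

Row minima: A=-15, B=-14, C=-7, D=-23, E=-17
Best worst-case = -7 → C.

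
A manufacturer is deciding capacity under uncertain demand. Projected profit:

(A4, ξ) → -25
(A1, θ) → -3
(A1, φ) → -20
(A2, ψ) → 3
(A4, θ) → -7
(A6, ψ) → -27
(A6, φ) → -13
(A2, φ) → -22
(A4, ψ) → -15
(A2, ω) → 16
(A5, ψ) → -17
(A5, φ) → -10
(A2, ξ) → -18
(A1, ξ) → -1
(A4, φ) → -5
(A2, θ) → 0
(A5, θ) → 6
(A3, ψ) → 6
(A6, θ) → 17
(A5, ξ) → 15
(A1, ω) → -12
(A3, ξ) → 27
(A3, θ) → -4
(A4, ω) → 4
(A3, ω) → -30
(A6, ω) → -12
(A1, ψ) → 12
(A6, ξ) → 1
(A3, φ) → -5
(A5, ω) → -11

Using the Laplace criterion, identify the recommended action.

Row averages: A1=-4.8, A2=-4.2, A3=-1.2, A4=-9.6, A5=-3.4, A6=-6.8
Highest average = -1.2 → A3.

A3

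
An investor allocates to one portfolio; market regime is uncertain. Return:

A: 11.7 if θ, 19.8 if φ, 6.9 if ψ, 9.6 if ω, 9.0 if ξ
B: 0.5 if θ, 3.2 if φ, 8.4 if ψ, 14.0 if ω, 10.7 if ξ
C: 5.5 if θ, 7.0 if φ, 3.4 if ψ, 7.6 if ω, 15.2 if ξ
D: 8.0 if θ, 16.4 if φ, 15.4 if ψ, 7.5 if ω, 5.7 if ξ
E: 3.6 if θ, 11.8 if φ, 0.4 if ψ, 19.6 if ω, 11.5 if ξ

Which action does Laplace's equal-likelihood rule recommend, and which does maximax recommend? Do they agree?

laplace → A; maximax → A (agree)

Row averages: A=11.4, B=7.36, C=7.74, D=10.6, E=9.38
Highest average = 11.4 → A.
Row maxima: A=19.8, B=14.0, C=15.2, D=16.4, E=19.6
Best best-case = 19.8 → A.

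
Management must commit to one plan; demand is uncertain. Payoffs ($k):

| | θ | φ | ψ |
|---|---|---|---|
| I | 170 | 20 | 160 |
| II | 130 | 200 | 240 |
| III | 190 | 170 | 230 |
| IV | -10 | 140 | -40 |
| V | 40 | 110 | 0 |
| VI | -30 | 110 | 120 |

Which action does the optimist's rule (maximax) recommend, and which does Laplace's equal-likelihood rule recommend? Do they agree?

Row maxima: I=170, II=240, III=230, IV=140, V=110, VI=120
Best best-case = 240 → II.
Row averages: I=350/3, II=190, III=590/3, IV=30, V=50, VI=200/3
Highest average = 590/3 → III.

maximax → II; laplace → III (disagree)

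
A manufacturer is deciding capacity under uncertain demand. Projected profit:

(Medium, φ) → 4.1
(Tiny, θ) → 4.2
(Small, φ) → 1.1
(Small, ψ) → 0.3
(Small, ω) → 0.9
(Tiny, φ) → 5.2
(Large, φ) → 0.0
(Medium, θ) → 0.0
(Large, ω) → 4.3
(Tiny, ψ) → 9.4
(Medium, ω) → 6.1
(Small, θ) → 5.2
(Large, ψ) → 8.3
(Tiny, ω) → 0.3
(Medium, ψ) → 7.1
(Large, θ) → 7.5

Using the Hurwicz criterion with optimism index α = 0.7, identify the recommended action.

Tiny

Tiny: 0.7·9.4 + 0.3·0.3 = 6.67
Small: 0.7·5.2 + 0.3·0.3 = 3.73
Medium: 0.7·7.1 + 0.3·0.0 = 4.97
Large: 0.7·8.3 + 0.3·0.0 = 5.81
Highest Hurwicz score = 6.67 → Tiny.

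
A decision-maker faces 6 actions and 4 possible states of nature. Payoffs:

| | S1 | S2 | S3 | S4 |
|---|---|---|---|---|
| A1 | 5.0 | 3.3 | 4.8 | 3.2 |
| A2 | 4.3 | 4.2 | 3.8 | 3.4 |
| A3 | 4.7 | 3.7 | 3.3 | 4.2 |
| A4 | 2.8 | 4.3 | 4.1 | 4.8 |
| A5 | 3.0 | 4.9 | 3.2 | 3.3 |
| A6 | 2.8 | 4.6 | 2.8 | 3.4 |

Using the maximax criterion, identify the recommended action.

Row maxima: A1=5.0, A2=4.3, A3=4.7, A4=4.8, A5=4.9, A6=4.6
Best best-case = 5.0 → A1.

A1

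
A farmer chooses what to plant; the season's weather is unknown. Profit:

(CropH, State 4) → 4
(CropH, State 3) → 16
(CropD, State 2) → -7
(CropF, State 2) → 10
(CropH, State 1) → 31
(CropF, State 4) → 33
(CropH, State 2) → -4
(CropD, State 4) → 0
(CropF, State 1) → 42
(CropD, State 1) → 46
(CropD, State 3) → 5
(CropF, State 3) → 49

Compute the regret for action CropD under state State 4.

Best payoff under State 4 is 33.
Regret = 33 − 0 = 33.

33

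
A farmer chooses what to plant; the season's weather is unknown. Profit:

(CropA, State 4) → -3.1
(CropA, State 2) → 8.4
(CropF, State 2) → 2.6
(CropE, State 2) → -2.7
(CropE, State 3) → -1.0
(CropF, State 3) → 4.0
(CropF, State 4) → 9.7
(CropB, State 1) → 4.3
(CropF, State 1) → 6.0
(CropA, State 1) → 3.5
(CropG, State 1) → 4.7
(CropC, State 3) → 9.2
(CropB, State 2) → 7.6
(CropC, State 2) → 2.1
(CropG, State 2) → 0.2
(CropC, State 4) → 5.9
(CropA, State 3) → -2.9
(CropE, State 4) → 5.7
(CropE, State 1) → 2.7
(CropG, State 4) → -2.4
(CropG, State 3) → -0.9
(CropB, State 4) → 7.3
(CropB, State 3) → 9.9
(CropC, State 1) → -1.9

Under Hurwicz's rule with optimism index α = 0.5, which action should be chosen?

CropA: 0.5·8.4 + 0.5·(-3.1) = 2.65
CropC: 0.5·9.2 + 0.5·(-1.9) = 3.65
CropE: 0.5·5.7 + 0.5·(-2.7) = 1.5
CropF: 0.5·9.7 + 0.5·2.6 = 6.15
CropG: 0.5·4.7 + 0.5·(-2.4) = 1.15
CropB: 0.5·9.9 + 0.5·4.3 = 7.1
Highest Hurwicz score = 7.1 → CropB.

CropB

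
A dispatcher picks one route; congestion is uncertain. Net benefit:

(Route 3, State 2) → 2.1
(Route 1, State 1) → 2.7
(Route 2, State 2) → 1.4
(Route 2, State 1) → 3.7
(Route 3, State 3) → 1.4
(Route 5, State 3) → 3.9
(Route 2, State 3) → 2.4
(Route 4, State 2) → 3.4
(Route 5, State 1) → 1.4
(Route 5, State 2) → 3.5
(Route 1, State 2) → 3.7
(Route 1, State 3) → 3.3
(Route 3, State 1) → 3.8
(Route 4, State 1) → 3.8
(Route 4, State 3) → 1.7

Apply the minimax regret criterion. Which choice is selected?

Column bests: State 1=3.8, State 2=3.7, State 3=3.9.
Route 1 regrets: 1.1, 0.0, 0.6 → max 1.1
Route 2 regrets: 0.1, 2.3, 1.5 → max 2.3
Route 3 regrets: 0.0, 1.6, 2.5 → max 2.5
Route 4 regrets: 0.0, 0.3, 2.2 → max 2.2
Route 5 regrets: 2.4, 0.2, 0.0 → max 2.4
Smallest max regret = 1.1 → Route 1.

Route 1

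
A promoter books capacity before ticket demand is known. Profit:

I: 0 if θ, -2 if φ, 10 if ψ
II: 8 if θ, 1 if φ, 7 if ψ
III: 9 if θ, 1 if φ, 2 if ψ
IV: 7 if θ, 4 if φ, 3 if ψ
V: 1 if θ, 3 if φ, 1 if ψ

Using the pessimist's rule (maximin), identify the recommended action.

IV

Row minima: I=-2, II=1, III=1, IV=3, V=1
Best worst-case = 3 → IV.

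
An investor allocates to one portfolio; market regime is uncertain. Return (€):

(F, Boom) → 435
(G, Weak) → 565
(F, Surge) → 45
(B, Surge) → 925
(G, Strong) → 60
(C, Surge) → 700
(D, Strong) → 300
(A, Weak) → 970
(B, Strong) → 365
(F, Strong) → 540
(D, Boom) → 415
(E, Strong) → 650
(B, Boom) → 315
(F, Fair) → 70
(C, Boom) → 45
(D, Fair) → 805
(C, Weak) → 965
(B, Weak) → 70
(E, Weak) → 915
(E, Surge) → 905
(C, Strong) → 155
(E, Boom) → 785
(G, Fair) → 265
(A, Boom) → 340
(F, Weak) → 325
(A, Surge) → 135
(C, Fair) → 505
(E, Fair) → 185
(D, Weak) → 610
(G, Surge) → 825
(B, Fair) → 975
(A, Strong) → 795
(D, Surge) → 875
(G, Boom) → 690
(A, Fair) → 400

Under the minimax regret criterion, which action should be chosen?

Column bests: Weak=970, Fair=975, Strong=795, Boom=785, Surge=925.
A regrets: 0, 575, 0, 445, 790 → max 790
B regrets: 900, 0, 430, 470, 0 → max 900
C regrets: 5, 470, 640, 740, 225 → max 740
D regrets: 360, 170, 495, 370, 50 → max 495
E regrets: 55, 790, 145, 0, 20 → max 790
F regrets: 645, 905, 255, 350, 880 → max 905
G regrets: 405, 710, 735, 95, 100 → max 735
Smallest max regret = 495 → D.

D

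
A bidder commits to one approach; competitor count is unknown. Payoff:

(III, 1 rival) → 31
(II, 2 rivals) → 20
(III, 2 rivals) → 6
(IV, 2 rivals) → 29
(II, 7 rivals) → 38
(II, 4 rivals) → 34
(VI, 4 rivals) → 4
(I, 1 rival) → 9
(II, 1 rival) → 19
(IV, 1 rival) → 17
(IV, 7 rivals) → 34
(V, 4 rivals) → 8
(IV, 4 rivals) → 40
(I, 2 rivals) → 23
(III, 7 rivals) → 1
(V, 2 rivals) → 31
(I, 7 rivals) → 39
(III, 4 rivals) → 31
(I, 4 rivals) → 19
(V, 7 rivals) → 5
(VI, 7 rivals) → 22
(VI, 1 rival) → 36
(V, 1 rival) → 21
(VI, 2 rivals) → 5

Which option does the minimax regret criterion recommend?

Column bests: 1 rival=36, 2 rivals=31, 4 rivals=40, 7 rivals=39.
I regrets: 27, 8, 21, 0 → max 27
II regrets: 17, 11, 6, 1 → max 17
III regrets: 5, 25, 9, 38 → max 38
IV regrets: 19, 2, 0, 5 → max 19
V regrets: 15, 0, 32, 34 → max 34
VI regrets: 0, 26, 36, 17 → max 36
Smallest max regret = 17 → II.

II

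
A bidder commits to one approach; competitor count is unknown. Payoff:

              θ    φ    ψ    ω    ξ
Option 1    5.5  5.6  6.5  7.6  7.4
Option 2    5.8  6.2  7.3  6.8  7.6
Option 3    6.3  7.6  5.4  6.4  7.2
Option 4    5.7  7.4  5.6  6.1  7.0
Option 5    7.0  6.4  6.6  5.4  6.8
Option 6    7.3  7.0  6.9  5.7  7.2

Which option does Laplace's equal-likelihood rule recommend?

Option 6

Row averages: Option 1=6.52, Option 2=6.74, Option 3=6.58, Option 4=6.36, Option 5=6.44, Option 6=6.82
Highest average = 6.82 → Option 6.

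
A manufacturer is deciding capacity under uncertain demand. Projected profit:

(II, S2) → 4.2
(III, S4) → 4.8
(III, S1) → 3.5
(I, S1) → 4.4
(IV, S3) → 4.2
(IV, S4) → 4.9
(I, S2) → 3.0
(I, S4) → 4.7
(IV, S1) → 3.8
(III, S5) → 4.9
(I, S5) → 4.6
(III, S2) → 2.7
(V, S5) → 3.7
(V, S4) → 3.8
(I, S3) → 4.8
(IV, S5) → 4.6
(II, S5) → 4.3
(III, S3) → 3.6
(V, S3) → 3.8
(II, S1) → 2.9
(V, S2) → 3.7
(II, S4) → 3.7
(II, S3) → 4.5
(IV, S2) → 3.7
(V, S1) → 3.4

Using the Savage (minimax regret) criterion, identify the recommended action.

Column bests: S1=4.4, S2=4.2, S3=4.8, S4=4.9, S5=4.9.
I regrets: 0.0, 1.2, 0.0, 0.2, 0.3 → max 1.2
II regrets: 1.5, 0.0, 0.3, 1.2, 0.6 → max 1.5
III regrets: 0.9, 1.5, 1.2, 0.1, 0.0 → max 1.5
IV regrets: 0.6, 0.5, 0.6, 0.0, 0.3 → max 0.6
V regrets: 1.0, 0.5, 1.0, 1.1, 1.2 → max 1.2
Smallest max regret = 0.6 → IV.

IV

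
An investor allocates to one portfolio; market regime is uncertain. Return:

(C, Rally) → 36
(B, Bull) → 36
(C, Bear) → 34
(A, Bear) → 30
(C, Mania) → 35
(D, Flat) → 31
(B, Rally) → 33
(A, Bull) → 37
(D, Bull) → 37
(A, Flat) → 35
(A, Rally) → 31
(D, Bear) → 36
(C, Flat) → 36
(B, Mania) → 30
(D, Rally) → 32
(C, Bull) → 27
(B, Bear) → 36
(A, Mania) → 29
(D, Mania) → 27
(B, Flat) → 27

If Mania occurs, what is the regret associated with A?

Best payoff under Mania is 35.
Regret = 35 − 29 = 6.

6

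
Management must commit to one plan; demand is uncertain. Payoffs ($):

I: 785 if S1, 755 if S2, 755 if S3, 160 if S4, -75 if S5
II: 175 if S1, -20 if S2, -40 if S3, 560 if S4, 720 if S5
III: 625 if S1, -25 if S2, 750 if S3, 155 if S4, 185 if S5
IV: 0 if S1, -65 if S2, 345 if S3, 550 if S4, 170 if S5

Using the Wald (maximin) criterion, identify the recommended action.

III

Row minima: I=-75, II=-40, III=-25, IV=-65
Best worst-case = -25 → III.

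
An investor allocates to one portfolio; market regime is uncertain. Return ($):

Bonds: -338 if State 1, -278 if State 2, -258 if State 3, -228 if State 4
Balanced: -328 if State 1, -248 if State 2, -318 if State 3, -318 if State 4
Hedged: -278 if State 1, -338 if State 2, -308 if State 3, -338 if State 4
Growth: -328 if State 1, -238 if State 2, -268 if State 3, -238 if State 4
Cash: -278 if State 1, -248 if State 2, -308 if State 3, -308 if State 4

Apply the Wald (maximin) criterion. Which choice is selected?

Cash

Row minima: Bonds=-338, Balanced=-328, Hedged=-338, Growth=-328, Cash=-308
Best worst-case = -308 → Cash.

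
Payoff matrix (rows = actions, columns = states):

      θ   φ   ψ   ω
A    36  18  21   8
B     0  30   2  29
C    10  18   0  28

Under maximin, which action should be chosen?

A

Row minima: A=8, B=0, C=0
Best worst-case = 8 → A.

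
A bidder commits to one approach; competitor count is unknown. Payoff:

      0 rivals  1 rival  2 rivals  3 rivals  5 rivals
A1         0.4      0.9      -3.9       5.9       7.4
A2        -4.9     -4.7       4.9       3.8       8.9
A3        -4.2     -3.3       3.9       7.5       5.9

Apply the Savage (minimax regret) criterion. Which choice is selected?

A3

Column bests: 0 rivals=0.4, 1 rival=0.9, 2 rivals=4.9, 3 rivals=7.5, 5 rivals=8.9.
A1 regrets: 0.0, 0.0, 8.8, 1.6, 1.5 → max 8.8
A2 regrets: 5.3, 5.6, 0.0, 3.7, 0.0 → max 5.6
A3 regrets: 4.6, 4.2, 1.0, 0.0, 3.0 → max 4.6
Smallest max regret = 4.6 → A3.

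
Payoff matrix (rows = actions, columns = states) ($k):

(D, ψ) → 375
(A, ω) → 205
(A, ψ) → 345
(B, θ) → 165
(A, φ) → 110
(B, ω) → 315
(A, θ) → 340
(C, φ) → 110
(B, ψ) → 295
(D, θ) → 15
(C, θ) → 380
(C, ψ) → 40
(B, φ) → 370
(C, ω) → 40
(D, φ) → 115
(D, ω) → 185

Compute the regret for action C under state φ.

Best payoff under φ is 370.
Regret = 370 − 110 = 260.

260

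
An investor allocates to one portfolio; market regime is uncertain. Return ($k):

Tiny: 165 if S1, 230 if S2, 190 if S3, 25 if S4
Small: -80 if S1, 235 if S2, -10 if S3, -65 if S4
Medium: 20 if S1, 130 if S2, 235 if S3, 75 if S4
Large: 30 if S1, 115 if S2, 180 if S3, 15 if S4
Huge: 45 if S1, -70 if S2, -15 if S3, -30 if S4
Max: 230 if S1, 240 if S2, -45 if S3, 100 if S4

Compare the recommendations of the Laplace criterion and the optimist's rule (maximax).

Row averages: Tiny=152.5, Small=20, Medium=115, Large=85, Huge=-17.5, Max=131.25
Highest average = 152.5 → Tiny.
Row maxima: Tiny=230, Small=235, Medium=235, Large=180, Huge=45, Max=240
Best best-case = 240 → Max.

laplace → Tiny; maximax → Max (disagree)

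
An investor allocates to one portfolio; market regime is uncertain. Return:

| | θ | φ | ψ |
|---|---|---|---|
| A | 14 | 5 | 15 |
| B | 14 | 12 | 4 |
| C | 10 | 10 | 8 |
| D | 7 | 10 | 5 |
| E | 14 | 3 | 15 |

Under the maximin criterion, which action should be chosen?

C

Row minima: A=5, B=4, C=8, D=5, E=3
Best worst-case = 8 → C.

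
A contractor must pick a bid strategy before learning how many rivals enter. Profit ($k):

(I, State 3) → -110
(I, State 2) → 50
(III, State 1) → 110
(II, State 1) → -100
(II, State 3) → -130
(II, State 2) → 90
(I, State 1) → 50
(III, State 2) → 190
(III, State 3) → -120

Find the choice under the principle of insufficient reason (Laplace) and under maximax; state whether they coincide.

Row averages: I=-10/3, II=-140/3, III=60
Highest average = 60 → III.
Row maxima: I=50, II=90, III=190
Best best-case = 190 → III.

laplace → III; maximax → III (agree)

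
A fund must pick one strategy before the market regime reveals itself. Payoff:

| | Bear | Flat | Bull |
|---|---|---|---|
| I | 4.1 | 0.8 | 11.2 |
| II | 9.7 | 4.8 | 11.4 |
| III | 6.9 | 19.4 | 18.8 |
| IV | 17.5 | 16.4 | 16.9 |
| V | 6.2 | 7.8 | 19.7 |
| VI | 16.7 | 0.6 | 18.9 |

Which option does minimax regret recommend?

IV

Column bests: Bear=17.5, Flat=19.4, Bull=19.7.
I regrets: 13.4, 18.6, 8.5 → max 18.6
II regrets: 7.8, 14.6, 8.3 → max 14.6
III regrets: 10.6, 0.0, 0.9 → max 10.6
IV regrets: 0.0, 3.0, 2.8 → max 3.0
V regrets: 11.3, 11.6, 0.0 → max 11.6
VI regrets: 0.8, 18.8, 0.8 → max 18.8
Smallest max regret = 3.0 → IV.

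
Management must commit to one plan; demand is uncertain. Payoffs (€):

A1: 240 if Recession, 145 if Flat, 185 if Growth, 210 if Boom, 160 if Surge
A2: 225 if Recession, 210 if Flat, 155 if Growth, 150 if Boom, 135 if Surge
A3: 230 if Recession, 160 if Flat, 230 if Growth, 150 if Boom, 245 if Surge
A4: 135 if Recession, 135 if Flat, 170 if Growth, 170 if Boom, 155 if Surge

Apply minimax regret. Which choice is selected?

Column bests: Recession=240, Flat=210, Growth=230, Boom=210, Surge=245.
A1 regrets: 0, 65, 45, 0, 85 → max 85
A2 regrets: 15, 0, 75, 60, 110 → max 110
A3 regrets: 10, 50, 0, 60, 0 → max 60
A4 regrets: 105, 75, 60, 40, 90 → max 105
Smallest max regret = 60 → A3.

A3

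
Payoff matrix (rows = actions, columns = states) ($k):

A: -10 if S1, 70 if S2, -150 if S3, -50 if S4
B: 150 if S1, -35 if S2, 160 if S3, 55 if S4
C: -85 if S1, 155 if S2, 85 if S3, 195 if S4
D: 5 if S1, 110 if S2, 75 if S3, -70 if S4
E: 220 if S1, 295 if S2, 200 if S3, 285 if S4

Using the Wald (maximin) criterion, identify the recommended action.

Row minima: A=-150, B=-35, C=-85, D=-70, E=200
Best worst-case = 200 → E.

E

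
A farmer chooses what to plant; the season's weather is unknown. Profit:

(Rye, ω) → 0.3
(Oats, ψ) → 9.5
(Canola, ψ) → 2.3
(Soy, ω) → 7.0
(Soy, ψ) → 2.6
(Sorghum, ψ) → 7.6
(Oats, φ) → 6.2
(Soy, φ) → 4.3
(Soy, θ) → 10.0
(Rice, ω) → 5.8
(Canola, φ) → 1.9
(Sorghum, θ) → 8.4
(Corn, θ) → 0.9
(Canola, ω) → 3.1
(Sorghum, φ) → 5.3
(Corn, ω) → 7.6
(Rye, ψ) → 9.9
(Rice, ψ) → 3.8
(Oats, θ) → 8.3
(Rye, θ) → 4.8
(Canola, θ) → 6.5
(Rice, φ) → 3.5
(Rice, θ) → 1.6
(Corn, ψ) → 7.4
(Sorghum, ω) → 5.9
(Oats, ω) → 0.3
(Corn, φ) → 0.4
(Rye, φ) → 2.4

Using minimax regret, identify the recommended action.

Sorghum

Column bests: θ=10.0, φ=6.2, ψ=9.9, ω=7.6.
Rice regrets: 8.4, 2.7, 6.1, 1.8 → max 8.4
Canola regrets: 3.5, 4.3, 7.6, 4.5 → max 7.6
Soy regrets: 0.0, 1.9, 7.3, 0.6 → max 7.3
Oats regrets: 1.7, 0.0, 0.4, 7.3 → max 7.3
Corn regrets: 9.1, 5.8, 2.5, 0.0 → max 9.1
Sorghum regrets: 1.6, 0.9, 2.3, 1.7 → max 2.3
Rye regrets: 5.2, 3.8, 0.0, 7.3 → max 7.3
Smallest max regret = 2.3 → Sorghum.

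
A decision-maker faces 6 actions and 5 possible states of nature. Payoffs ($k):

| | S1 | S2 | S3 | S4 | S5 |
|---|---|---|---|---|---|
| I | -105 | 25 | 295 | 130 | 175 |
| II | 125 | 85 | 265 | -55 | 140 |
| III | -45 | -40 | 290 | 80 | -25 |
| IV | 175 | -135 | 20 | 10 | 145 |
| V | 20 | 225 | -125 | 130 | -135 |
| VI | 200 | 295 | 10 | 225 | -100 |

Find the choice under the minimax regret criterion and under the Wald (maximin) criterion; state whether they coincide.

Column bests: S1=200, S2=295, S3=295, S4=225, S5=175.
I regrets: 305, 270, 0, 95, 0 → max 305
II regrets: 75, 210, 30, 280, 35 → max 280
III regrets: 245, 335, 5, 145, 200 → max 335
IV regrets: 25, 430, 275, 215, 30 → max 430
V regrets: 180, 70, 420, 95, 310 → max 420
VI regrets: 0, 0, 285, 0, 275 → max 285
Smallest max regret = 280 → II.
Row minima: I=-105, II=-55, III=-45, IV=-135, V=-135, VI=-100
Best worst-case = -45 → III.

minimax regret → II; maximin → III (disagree)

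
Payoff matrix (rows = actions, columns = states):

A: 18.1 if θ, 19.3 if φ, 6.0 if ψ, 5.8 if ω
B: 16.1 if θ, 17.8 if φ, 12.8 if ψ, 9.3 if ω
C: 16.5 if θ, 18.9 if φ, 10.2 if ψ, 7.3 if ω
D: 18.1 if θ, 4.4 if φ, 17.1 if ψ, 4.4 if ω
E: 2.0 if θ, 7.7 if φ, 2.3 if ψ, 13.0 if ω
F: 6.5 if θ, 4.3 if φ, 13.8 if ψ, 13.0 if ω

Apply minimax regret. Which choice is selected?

B

Column bests: θ=18.1, φ=19.3, ψ=17.1, ω=13.0.
A regrets: 0.0, 0.0, 11.1, 7.2 → max 11.1
B regrets: 2.0, 1.5, 4.3, 3.7 → max 4.3
C regrets: 1.6, 0.4, 6.9, 5.7 → max 6.9
D regrets: 0.0, 14.9, 0.0, 8.6 → max 14.9
E regrets: 16.1, 11.6, 14.8, 0.0 → max 16.1
F regrets: 11.6, 15.0, 3.3, 0.0 → max 15.0
Smallest max regret = 4.3 → B.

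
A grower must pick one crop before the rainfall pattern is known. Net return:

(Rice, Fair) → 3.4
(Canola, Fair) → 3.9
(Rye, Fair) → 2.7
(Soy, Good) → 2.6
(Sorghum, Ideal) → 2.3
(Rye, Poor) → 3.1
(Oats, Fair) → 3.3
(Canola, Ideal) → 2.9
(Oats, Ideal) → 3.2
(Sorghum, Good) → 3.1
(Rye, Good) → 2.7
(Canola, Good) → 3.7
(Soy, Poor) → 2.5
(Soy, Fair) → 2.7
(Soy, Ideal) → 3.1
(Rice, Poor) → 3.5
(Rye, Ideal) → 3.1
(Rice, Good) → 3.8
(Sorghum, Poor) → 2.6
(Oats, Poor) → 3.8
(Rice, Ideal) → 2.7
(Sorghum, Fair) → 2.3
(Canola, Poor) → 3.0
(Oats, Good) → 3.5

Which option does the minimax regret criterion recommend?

Rice

Column bests: Poor=3.8, Fair=3.9, Good=3.8, Ideal=3.2.
Rice regrets: 0.3, 0.5, 0.0, 0.5 → max 0.5
Rye regrets: 0.7, 1.2, 1.1, 0.1 → max 1.2
Canola regrets: 0.8, 0.0, 0.1, 0.3 → max 0.8
Oats regrets: 0.0, 0.6, 0.3, 0.0 → max 0.6
Soy regrets: 1.3, 1.2, 1.2, 0.1 → max 1.3
Sorghum regrets: 1.2, 1.6, 0.7, 0.9 → max 1.6
Smallest max regret = 0.5 → Rice.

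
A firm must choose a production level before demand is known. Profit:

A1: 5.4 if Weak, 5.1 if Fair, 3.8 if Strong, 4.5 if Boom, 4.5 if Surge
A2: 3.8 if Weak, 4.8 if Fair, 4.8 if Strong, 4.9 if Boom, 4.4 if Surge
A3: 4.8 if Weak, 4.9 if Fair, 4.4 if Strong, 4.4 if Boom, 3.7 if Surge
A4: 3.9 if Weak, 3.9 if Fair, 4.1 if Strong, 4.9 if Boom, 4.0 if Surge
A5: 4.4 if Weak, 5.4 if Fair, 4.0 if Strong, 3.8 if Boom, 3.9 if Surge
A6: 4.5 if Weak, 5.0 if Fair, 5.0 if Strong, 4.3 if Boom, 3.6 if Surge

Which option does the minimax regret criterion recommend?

A3

Column bests: Weak=5.4, Fair=5.4, Strong=5.0, Boom=4.9, Surge=4.5.
A1 regrets: 0.0, 0.3, 1.2, 0.4, 0.0 → max 1.2
A2 regrets: 1.6, 0.6, 0.2, 0.0, 0.1 → max 1.6
A3 regrets: 0.6, 0.5, 0.6, 0.5, 0.8 → max 0.8
A4 regrets: 1.5, 1.5, 0.9, 0.0, 0.5 → max 1.5
A5 regrets: 1.0, 0.0, 1.0, 1.1, 0.6 → max 1.1
A6 regrets: 0.9, 0.4, 0.0, 0.6, 0.9 → max 0.9
Smallest max regret = 0.8 → A3.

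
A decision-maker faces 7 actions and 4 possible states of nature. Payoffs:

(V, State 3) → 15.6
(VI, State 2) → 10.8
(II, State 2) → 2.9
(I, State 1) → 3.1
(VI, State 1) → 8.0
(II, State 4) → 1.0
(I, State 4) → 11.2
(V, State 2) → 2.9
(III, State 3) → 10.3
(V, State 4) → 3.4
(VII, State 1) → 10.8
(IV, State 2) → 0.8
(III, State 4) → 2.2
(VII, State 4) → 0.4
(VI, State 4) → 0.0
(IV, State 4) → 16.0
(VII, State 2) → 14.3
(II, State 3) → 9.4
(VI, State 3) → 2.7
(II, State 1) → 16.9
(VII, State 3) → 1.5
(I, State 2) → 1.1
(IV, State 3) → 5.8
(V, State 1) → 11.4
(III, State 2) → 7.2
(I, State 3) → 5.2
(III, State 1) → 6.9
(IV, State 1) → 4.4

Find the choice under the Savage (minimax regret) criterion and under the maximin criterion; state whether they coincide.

Column bests: State 1=16.9, State 2=14.3, State 3=15.6, State 4=16.0.
I regrets: 13.8, 13.2, 10.4, 4.8 → max 13.8
II regrets: 0.0, 11.4, 6.2, 15.0 → max 15.0
III regrets: 10.0, 7.1, 5.3, 13.8 → max 13.8
IV regrets: 12.5, 13.5, 9.8, 0.0 → max 13.5
V regrets: 5.5, 11.4, 0.0, 12.6 → max 12.6
VI regrets: 8.9, 3.5, 12.9, 16.0 → max 16.0
VII regrets: 6.1, 0.0, 14.1, 15.6 → max 15.6
Smallest max regret = 12.6 → V.
Row minima: I=1.1, II=1.0, III=2.2, IV=0.8, V=2.9, VI=0.0, VII=0.4
Best worst-case = 2.9 → V.

minimax regret → V; maximin → V (agree)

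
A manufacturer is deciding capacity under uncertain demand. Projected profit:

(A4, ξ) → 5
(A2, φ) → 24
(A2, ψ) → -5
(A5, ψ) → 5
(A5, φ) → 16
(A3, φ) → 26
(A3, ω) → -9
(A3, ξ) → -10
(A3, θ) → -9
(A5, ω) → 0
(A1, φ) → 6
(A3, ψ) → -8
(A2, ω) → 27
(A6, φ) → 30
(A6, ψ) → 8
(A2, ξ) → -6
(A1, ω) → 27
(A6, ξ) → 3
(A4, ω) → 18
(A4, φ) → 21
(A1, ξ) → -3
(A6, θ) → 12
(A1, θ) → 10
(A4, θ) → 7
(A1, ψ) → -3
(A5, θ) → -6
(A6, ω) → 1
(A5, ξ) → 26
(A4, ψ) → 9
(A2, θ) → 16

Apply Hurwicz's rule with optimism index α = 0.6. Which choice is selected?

A6

A1: 0.6·27 + 0.4·(-3) = 15
A2: 0.6·27 + 0.4·(-6) = 13.8
A3: 0.6·26 + 0.4·(-10) = 11.6
A4: 0.6·21 + 0.4·5 = 14.6
A5: 0.6·26 + 0.4·(-6) = 13.2
A6: 0.6·30 + 0.4·1 = 18.4
Highest Hurwicz score = 18.4 → A6.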